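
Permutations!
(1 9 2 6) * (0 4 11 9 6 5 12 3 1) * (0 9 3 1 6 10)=[4, 10, 5, 6, 11, 12, 9, 7, 8, 2, 0, 3, 1]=(0 4 11 3 6 9 2 5 12 1 10)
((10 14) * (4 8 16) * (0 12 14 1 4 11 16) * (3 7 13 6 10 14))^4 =(16)(0 13 4 3 10)(1 12 6 8 7)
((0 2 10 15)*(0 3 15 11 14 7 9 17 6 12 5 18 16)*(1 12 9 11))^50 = ((0 2 10 1 12 5 18 16)(3 15)(6 9 17)(7 11 14))^50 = (0 10 12 18)(1 5 16 2)(6 17 9)(7 14 11)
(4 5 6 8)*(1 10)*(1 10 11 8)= (1 11 8 4 5 6)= [0, 11, 2, 3, 5, 6, 1, 7, 4, 9, 10, 8]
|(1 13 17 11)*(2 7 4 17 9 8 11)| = |(1 13 9 8 11)(2 7 4 17)| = 20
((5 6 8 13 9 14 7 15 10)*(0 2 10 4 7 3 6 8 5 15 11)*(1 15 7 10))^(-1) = (0 11 7 10 4 15 1 2)(3 14 9 13 8 5 6)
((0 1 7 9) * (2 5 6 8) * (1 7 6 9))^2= (0 1 8 5)(2 9 7 6)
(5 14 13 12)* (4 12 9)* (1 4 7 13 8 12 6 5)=(1 4 6 5 14 8 12)(7 13 9)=[0, 4, 2, 3, 6, 14, 5, 13, 12, 7, 10, 11, 1, 9, 8]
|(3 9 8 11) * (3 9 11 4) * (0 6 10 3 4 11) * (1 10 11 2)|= |(0 6 11 9 8 2 1 10 3)|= 9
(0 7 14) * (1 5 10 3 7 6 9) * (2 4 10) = (0 6 9 1 5 2 4 10 3 7 14) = [6, 5, 4, 7, 10, 2, 9, 14, 8, 1, 3, 11, 12, 13, 0]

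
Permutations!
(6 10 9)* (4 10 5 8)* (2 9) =(2 9 6 5 8 4 10) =[0, 1, 9, 3, 10, 8, 5, 7, 4, 6, 2]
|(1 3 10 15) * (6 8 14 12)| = 4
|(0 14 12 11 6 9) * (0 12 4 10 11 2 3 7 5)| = |(0 14 4 10 11 6 9 12 2 3 7 5)| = 12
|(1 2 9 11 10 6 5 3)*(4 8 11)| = |(1 2 9 4 8 11 10 6 5 3)| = 10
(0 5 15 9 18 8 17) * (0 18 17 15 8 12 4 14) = (0 5 8 15 9 17 18 12 4 14) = [5, 1, 2, 3, 14, 8, 6, 7, 15, 17, 10, 11, 4, 13, 0, 9, 16, 18, 12]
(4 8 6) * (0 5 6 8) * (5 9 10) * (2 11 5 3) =(0 9 10 3 2 11 5 6 4) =[9, 1, 11, 2, 0, 6, 4, 7, 8, 10, 3, 5]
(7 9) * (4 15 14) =[0, 1, 2, 3, 15, 5, 6, 9, 8, 7, 10, 11, 12, 13, 4, 14] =(4 15 14)(7 9)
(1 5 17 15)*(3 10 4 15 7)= [0, 5, 2, 10, 15, 17, 6, 3, 8, 9, 4, 11, 12, 13, 14, 1, 16, 7]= (1 5 17 7 3 10 4 15)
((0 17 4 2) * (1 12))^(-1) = (0 2 4 17)(1 12)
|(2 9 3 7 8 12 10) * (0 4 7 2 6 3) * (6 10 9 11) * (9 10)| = |(0 4 7 8 12 10 9)(2 11 6 3)| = 28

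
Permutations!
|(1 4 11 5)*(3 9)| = 4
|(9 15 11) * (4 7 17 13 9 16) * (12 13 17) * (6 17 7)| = 10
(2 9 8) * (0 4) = (0 4)(2 9 8) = [4, 1, 9, 3, 0, 5, 6, 7, 2, 8]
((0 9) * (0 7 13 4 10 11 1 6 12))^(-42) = ((0 9 7 13 4 10 11 1 6 12))^(-42) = (0 6 11 4 7)(1 10 13 9 12)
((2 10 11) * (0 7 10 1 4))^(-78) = (0 4 1 2 11 10 7)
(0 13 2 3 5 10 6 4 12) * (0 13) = [0, 1, 3, 5, 12, 10, 4, 7, 8, 9, 6, 11, 13, 2] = (2 3 5 10 6 4 12 13)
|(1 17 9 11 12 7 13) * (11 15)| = |(1 17 9 15 11 12 7 13)| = 8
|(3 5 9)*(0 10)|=6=|(0 10)(3 5 9)|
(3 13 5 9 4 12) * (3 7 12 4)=(3 13 5 9)(7 12)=[0, 1, 2, 13, 4, 9, 6, 12, 8, 3, 10, 11, 7, 5]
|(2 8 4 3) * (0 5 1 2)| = 7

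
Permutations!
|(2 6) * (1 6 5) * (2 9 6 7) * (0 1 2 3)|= |(0 1 7 3)(2 5)(6 9)|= 4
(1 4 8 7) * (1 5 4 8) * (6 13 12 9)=(1 8 7 5 4)(6 13 12 9)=[0, 8, 2, 3, 1, 4, 13, 5, 7, 6, 10, 11, 9, 12]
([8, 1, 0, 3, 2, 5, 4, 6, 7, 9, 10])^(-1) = (10)(0 2 4 6 7 8)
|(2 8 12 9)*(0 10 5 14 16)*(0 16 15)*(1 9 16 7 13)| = |(0 10 5 14 15)(1 9 2 8 12 16 7 13)| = 40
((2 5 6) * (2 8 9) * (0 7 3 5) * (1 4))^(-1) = (0 2 9 8 6 5 3 7)(1 4)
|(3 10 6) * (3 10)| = 2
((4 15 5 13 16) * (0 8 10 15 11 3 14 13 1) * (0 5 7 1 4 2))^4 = ((0 8 10 15 7 1 5 4 11 3 14 13 16 2))^4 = (0 7 11 16 10 5 14)(1 3 2 15 4 13 8)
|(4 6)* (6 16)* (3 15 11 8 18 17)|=6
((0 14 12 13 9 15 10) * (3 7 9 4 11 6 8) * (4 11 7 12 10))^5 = (0 10 14)(3 8 6 11 13 12)(4 7 9 15)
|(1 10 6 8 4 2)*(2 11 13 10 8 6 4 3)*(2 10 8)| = 6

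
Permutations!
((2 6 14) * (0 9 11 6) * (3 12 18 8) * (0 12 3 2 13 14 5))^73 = (0 6 9 5 11)(2 12 18 8)(13 14)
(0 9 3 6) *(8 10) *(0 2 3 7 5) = [9, 1, 3, 6, 4, 0, 2, 5, 10, 7, 8] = (0 9 7 5)(2 3 6)(8 10)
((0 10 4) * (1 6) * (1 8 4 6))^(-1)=(0 4 8 6 10)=((0 10 6 8 4))^(-1)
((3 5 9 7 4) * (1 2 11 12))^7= ((1 2 11 12)(3 5 9 7 4))^7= (1 12 11 2)(3 9 4 5 7)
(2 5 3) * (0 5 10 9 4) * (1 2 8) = [5, 2, 10, 8, 0, 3, 6, 7, 1, 4, 9] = (0 5 3 8 1 2 10 9 4)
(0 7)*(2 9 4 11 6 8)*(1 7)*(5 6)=(0 1 7)(2 9 4 11 5 6 8)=[1, 7, 9, 3, 11, 6, 8, 0, 2, 4, 10, 5]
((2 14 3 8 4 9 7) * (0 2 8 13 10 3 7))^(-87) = ((0 2 14 7 8 4 9)(3 13 10))^(-87) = (0 8 2 4 14 9 7)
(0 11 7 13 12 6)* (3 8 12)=(0 11 7 13 3 8 12 6)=[11, 1, 2, 8, 4, 5, 0, 13, 12, 9, 10, 7, 6, 3]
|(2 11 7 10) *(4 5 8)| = 12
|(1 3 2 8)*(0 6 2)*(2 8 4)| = |(0 6 8 1 3)(2 4)| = 10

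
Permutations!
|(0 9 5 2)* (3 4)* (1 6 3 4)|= 12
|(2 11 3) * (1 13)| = 6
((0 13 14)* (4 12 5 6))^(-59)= (0 13 14)(4 12 5 6)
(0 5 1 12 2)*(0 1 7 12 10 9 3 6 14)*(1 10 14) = (0 5 7 12 2 10 9 3 6 1 14) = [5, 14, 10, 6, 4, 7, 1, 12, 8, 3, 9, 11, 2, 13, 0]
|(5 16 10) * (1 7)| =|(1 7)(5 16 10)| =6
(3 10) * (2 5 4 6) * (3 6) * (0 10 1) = (0 10 6 2 5 4 3 1) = [10, 0, 5, 1, 3, 4, 2, 7, 8, 9, 6]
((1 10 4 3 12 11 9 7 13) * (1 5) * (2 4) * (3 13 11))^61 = ((1 10 2 4 13 5)(3 12)(7 11 9))^61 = (1 10 2 4 13 5)(3 12)(7 11 9)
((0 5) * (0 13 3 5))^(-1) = ((3 5 13))^(-1) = (3 13 5)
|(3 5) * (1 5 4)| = |(1 5 3 4)| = 4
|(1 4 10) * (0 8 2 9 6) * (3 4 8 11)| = 10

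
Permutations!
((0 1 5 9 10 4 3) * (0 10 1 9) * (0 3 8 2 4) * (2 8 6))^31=((0 9 1 5 3 10)(2 4 6))^31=(0 9 1 5 3 10)(2 4 6)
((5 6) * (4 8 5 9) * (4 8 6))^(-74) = ((4 6 9 8 5))^(-74) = (4 6 9 8 5)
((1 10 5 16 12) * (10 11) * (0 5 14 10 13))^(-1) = (0 13 11 1 12 16 5)(10 14)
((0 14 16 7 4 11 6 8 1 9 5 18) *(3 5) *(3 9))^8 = (0 1 4)(3 11 14)(5 6 16)(7 18 8)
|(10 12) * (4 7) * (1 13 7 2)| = |(1 13 7 4 2)(10 12)| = 10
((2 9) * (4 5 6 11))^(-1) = (2 9)(4 11 6 5)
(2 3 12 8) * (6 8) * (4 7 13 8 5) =(2 3 12 6 5 4 7 13 8) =[0, 1, 3, 12, 7, 4, 5, 13, 2, 9, 10, 11, 6, 8]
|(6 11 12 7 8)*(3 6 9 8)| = 10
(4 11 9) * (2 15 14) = (2 15 14)(4 11 9) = [0, 1, 15, 3, 11, 5, 6, 7, 8, 4, 10, 9, 12, 13, 2, 14]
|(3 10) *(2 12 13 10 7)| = |(2 12 13 10 3 7)| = 6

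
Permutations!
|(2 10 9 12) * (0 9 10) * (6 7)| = |(0 9 12 2)(6 7)| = 4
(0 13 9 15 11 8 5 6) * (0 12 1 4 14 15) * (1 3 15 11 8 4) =[13, 1, 2, 15, 14, 6, 12, 7, 5, 0, 10, 4, 3, 9, 11, 8] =(0 13 9)(3 15 8 5 6 12)(4 14 11)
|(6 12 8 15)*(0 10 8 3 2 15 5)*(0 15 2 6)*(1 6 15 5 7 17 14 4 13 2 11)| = 15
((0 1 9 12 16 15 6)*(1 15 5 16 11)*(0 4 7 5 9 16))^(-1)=(0 5 7 4 6 15)(1 11 12 9 16)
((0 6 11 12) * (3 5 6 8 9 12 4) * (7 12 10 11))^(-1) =((0 8 9 10 11 4 3 5 6 7 12))^(-1) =(0 12 7 6 5 3 4 11 10 9 8)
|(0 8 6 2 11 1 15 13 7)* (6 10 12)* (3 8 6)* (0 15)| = 60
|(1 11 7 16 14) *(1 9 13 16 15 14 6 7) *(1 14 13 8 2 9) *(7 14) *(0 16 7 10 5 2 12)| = |(0 16 6 14 1 11 10 5 2 9 8 12)(7 15 13)| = 12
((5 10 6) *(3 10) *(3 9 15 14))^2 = ((3 10 6 5 9 15 14))^2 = (3 6 9 14 10 5 15)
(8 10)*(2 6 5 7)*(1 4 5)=(1 4 5 7 2 6)(8 10)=[0, 4, 6, 3, 5, 7, 1, 2, 10, 9, 8]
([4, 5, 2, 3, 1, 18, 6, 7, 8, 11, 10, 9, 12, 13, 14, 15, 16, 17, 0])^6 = (0 4 1 5 18)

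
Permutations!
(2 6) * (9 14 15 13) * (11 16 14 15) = (2 6)(9 15 13)(11 16 14) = [0, 1, 6, 3, 4, 5, 2, 7, 8, 15, 10, 16, 12, 9, 11, 13, 14]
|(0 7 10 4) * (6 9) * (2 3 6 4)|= 8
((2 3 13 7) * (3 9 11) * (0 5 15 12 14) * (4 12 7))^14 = (0 15 2 11 13 12)(3 4 14 5 7 9)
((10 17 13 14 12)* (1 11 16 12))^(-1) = ((1 11 16 12 10 17 13 14))^(-1) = (1 14 13 17 10 12 16 11)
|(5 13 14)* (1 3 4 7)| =|(1 3 4 7)(5 13 14)| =12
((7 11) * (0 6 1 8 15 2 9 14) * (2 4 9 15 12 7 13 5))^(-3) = ((0 6 1 8 12 7 11 13 5 2 15 4 9 14))^(-3) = (0 4 5 7 1 14 15 13 12 6 9 2 11 8)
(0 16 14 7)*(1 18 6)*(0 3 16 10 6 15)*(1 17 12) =(0 10 6 17 12 1 18 15)(3 16 14 7) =[10, 18, 2, 16, 4, 5, 17, 3, 8, 9, 6, 11, 1, 13, 7, 0, 14, 12, 15]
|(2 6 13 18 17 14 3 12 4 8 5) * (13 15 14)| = |(2 6 15 14 3 12 4 8 5)(13 18 17)| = 9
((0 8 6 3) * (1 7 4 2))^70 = (0 6)(1 4)(2 7)(3 8)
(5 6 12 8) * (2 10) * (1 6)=(1 6 12 8 5)(2 10)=[0, 6, 10, 3, 4, 1, 12, 7, 5, 9, 2, 11, 8]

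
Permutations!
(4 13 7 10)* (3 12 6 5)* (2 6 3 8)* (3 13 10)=(2 6 5 8)(3 12 13 7)(4 10)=[0, 1, 6, 12, 10, 8, 5, 3, 2, 9, 4, 11, 13, 7]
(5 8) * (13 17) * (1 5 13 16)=(1 5 8 13 17 16)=[0, 5, 2, 3, 4, 8, 6, 7, 13, 9, 10, 11, 12, 17, 14, 15, 1, 16]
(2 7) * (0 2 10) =[2, 1, 7, 3, 4, 5, 6, 10, 8, 9, 0] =(0 2 7 10)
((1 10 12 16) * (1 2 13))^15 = ((1 10 12 16 2 13))^15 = (1 16)(2 10)(12 13)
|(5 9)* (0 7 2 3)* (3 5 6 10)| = 8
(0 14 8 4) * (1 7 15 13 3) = (0 14 8 4)(1 7 15 13 3) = [14, 7, 2, 1, 0, 5, 6, 15, 4, 9, 10, 11, 12, 3, 8, 13]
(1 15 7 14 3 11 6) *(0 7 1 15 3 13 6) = (0 7 14 13 6 15 1 3 11) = [7, 3, 2, 11, 4, 5, 15, 14, 8, 9, 10, 0, 12, 6, 13, 1]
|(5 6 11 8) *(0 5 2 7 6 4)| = 15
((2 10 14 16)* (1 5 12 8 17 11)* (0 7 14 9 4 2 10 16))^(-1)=(0 14 7)(1 11 17 8 12 5)(2 4 9 10 16)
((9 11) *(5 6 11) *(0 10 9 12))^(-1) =((0 10 9 5 6 11 12))^(-1) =(0 12 11 6 5 9 10)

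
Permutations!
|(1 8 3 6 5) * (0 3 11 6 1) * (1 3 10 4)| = 8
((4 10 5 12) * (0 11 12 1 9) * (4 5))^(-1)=(0 9 1 5 12 11)(4 10)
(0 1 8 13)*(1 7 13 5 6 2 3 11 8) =[7, 1, 3, 11, 4, 6, 2, 13, 5, 9, 10, 8, 12, 0] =(0 7 13)(2 3 11 8 5 6)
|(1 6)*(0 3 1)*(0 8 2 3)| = 5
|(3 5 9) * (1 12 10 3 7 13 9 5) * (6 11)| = 12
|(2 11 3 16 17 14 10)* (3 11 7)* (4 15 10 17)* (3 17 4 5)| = 21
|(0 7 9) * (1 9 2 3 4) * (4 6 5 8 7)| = |(0 4 1 9)(2 3 6 5 8 7)| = 12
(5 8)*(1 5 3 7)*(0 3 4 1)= (0 3 7)(1 5 8 4)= [3, 5, 2, 7, 1, 8, 6, 0, 4]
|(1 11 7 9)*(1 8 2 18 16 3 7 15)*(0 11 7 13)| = |(0 11 15 1 7 9 8 2 18 16 3 13)| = 12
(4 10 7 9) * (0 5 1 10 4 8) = [5, 10, 2, 3, 4, 1, 6, 9, 0, 8, 7] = (0 5 1 10 7 9 8)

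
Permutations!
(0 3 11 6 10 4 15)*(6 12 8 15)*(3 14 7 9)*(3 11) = (0 14 7 9 11 12 8 15)(4 6 10) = [14, 1, 2, 3, 6, 5, 10, 9, 15, 11, 4, 12, 8, 13, 7, 0]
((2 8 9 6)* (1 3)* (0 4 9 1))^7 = ((0 4 9 6 2 8 1 3))^7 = (0 3 1 8 2 6 9 4)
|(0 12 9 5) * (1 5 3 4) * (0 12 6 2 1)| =|(0 6 2 1 5 12 9 3 4)| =9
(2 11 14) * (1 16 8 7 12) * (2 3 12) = [0, 16, 11, 12, 4, 5, 6, 2, 7, 9, 10, 14, 1, 13, 3, 15, 8] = (1 16 8 7 2 11 14 3 12)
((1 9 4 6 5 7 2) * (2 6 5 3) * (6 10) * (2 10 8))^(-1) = ((1 9 4 5 7 8 2)(3 10 6))^(-1) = (1 2 8 7 5 4 9)(3 6 10)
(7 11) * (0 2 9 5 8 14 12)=(0 2 9 5 8 14 12)(7 11)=[2, 1, 9, 3, 4, 8, 6, 11, 14, 5, 10, 7, 0, 13, 12]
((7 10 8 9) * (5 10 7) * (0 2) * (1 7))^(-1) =(0 2)(1 7)(5 9 8 10)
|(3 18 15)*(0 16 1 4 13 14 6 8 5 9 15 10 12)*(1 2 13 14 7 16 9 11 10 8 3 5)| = |(0 9 15 5 11 10 12)(1 4 14 6 3 18 8)(2 13 7 16)| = 28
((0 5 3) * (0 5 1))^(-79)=((0 1)(3 5))^(-79)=(0 1)(3 5)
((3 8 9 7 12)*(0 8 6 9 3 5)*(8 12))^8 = ((0 12 5)(3 6 9 7 8))^8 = (0 5 12)(3 7 6 8 9)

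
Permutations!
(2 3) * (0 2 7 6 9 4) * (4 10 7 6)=(0 2 3 6 9 10 7 4)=[2, 1, 3, 6, 0, 5, 9, 4, 8, 10, 7]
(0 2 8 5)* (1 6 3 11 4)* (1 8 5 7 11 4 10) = (0 2 5)(1 6 3 4 8 7 11 10) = [2, 6, 5, 4, 8, 0, 3, 11, 7, 9, 1, 10]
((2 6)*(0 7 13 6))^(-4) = (0 7 13 6 2)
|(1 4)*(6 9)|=2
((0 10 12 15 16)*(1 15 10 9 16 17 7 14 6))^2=((0 9 16)(1 15 17 7 14 6)(10 12))^2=(0 16 9)(1 17 14)(6 15 7)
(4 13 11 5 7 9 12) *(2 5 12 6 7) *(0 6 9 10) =[6, 1, 5, 3, 13, 2, 7, 10, 8, 9, 0, 12, 4, 11] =(0 6 7 10)(2 5)(4 13 11 12)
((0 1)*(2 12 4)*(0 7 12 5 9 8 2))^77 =(0 7 4 1 12)(2 5 9 8)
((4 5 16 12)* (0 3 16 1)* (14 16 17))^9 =(17)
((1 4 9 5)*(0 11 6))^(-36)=((0 11 6)(1 4 9 5))^(-36)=(11)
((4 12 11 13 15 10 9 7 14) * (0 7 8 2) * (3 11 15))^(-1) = ((0 7 14 4 12 15 10 9 8 2)(3 11 13))^(-1) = (0 2 8 9 10 15 12 4 14 7)(3 13 11)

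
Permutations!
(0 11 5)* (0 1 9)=[11, 9, 2, 3, 4, 1, 6, 7, 8, 0, 10, 5]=(0 11 5 1 9)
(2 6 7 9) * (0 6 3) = [6, 1, 3, 0, 4, 5, 7, 9, 8, 2] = (0 6 7 9 2 3)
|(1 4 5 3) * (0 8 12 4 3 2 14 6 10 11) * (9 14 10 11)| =22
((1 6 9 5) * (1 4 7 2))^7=(9)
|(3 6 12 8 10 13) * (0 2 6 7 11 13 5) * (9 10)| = |(0 2 6 12 8 9 10 5)(3 7 11 13)| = 8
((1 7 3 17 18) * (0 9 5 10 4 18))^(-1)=((0 9 5 10 4 18 1 7 3 17))^(-1)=(0 17 3 7 1 18 4 10 5 9)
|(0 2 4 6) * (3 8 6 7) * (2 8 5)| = |(0 8 6)(2 4 7 3 5)| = 15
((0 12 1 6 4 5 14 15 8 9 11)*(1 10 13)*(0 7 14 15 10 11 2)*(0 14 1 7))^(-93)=(1 5 9 10)(2 13 6 15)(4 8 14 7)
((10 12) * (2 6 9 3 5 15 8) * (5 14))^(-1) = ((2 6 9 3 14 5 15 8)(10 12))^(-1) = (2 8 15 5 14 3 9 6)(10 12)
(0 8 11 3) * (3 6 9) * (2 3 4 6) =(0 8 11 2 3)(4 6 9) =[8, 1, 3, 0, 6, 5, 9, 7, 11, 4, 10, 2]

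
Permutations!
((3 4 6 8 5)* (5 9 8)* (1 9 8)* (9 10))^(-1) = (1 9 10)(3 5 6 4)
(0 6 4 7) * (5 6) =(0 5 6 4 7) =[5, 1, 2, 3, 7, 6, 4, 0]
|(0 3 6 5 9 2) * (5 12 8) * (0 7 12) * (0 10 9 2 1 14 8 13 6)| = 22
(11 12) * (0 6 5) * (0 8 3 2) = (0 6 5 8 3 2)(11 12) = [6, 1, 0, 2, 4, 8, 5, 7, 3, 9, 10, 12, 11]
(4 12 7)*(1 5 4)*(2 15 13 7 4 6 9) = (1 5 6 9 2 15 13 7)(4 12) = [0, 5, 15, 3, 12, 6, 9, 1, 8, 2, 10, 11, 4, 7, 14, 13]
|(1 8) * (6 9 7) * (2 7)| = 4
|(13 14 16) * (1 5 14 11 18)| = |(1 5 14 16 13 11 18)| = 7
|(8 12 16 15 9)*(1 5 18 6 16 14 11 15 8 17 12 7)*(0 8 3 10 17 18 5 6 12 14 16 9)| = 15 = |(0 8 7 1 6 9 18 12 16 3 10 17 14 11 15)|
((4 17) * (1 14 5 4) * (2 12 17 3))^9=(1 14 5 4 3 2 12 17)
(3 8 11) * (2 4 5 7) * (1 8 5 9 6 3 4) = [0, 8, 1, 5, 9, 7, 3, 2, 11, 6, 10, 4] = (1 8 11 4 9 6 3 5 7 2)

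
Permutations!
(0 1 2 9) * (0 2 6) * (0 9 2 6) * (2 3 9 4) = (0 1)(2 3 9 6 4) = [1, 0, 3, 9, 2, 5, 4, 7, 8, 6]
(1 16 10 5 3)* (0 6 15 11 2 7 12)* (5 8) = (0 6 15 11 2 7 12)(1 16 10 8 5 3) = [6, 16, 7, 1, 4, 3, 15, 12, 5, 9, 8, 2, 0, 13, 14, 11, 10]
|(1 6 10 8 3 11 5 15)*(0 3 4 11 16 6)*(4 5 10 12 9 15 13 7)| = 56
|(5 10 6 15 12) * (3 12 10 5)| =|(3 12)(6 15 10)| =6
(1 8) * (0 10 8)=(0 10 8 1)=[10, 0, 2, 3, 4, 5, 6, 7, 1, 9, 8]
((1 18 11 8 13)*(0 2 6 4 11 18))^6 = (18)(0 13 11 6)(1 8 4 2)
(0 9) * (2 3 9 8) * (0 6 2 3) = [8, 1, 0, 9, 4, 5, 2, 7, 3, 6] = (0 8 3 9 6 2)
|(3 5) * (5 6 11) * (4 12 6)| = |(3 4 12 6 11 5)| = 6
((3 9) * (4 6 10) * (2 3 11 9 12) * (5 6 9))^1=(2 3 12)(4 9 11 5 6 10)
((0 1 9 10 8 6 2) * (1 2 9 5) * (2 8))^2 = ((0 8 6 9 10 2)(1 5))^2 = (0 6 10)(2 8 9)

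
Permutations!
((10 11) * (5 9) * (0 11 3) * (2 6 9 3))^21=((0 11 10 2 6 9 5 3))^21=(0 9 10 3 6 11 5 2)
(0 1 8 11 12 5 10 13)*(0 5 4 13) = (0 1 8 11 12 4 13 5 10) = [1, 8, 2, 3, 13, 10, 6, 7, 11, 9, 0, 12, 4, 5]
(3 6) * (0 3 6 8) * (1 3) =(0 1 3 8) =[1, 3, 2, 8, 4, 5, 6, 7, 0]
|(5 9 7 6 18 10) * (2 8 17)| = 6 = |(2 8 17)(5 9 7 6 18 10)|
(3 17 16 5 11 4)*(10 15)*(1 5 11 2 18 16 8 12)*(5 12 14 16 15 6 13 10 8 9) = (1 12)(2 18 15 8 14 16 11 4 3 17 9 5)(6 13 10) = [0, 12, 18, 17, 3, 2, 13, 7, 14, 5, 6, 4, 1, 10, 16, 8, 11, 9, 15]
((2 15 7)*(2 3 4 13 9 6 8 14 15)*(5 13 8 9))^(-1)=(3 7 15 14 8 4)(5 13)(6 9)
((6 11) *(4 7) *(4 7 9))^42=(11)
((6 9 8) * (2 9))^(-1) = ((2 9 8 6))^(-1) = (2 6 8 9)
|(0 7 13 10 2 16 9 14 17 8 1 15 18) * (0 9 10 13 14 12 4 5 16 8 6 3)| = 66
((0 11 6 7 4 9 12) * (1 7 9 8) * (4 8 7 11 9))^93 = (12)(1 4)(6 8)(7 11)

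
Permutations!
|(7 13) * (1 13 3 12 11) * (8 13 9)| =|(1 9 8 13 7 3 12 11)| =8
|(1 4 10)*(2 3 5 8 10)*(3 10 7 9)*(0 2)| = |(0 2 10 1 4)(3 5 8 7 9)| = 5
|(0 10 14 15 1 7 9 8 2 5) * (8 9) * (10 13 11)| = 11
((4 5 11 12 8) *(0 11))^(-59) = ((0 11 12 8 4 5))^(-59) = (0 11 12 8 4 5)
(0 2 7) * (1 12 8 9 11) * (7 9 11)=[2, 12, 9, 3, 4, 5, 6, 0, 11, 7, 10, 1, 8]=(0 2 9 7)(1 12 8 11)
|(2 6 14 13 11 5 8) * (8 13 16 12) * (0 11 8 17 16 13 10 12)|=35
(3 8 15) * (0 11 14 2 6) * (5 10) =(0 11 14 2 6)(3 8 15)(5 10) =[11, 1, 6, 8, 4, 10, 0, 7, 15, 9, 5, 14, 12, 13, 2, 3]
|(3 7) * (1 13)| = 2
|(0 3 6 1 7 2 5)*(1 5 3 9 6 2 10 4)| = 4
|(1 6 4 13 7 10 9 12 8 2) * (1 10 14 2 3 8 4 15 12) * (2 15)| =30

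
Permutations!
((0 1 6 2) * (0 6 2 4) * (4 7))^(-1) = ((0 1 2 6 7 4))^(-1) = (0 4 7 6 2 1)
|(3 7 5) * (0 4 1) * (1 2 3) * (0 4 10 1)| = |(0 10 1 4 2 3 7 5)| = 8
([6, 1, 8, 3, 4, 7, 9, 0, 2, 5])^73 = [5, 1, 8, 3, 4, 6, 7, 9, 2, 0]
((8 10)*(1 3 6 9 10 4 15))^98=((1 3 6 9 10 8 4 15))^98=(1 6 10 4)(3 9 8 15)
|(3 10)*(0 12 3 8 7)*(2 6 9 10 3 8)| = |(0 12 8 7)(2 6 9 10)| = 4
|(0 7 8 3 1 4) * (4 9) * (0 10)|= 8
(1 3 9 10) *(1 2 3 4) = (1 4)(2 3 9 10) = [0, 4, 3, 9, 1, 5, 6, 7, 8, 10, 2]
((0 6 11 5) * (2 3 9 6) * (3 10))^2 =((0 2 10 3 9 6 11 5))^2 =(0 10 9 11)(2 3 6 5)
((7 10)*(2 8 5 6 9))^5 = (7 10)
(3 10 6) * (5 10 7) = (3 7 5 10 6) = [0, 1, 2, 7, 4, 10, 3, 5, 8, 9, 6]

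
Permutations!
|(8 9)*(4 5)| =2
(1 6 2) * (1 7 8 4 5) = (1 6 2 7 8 4 5) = [0, 6, 7, 3, 5, 1, 2, 8, 4]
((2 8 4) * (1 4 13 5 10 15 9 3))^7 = ((1 4 2 8 13 5 10 15 9 3))^7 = (1 15 13 4 9 5 2 3 10 8)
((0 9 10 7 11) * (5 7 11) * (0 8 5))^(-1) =(0 7 5 8 11 10 9)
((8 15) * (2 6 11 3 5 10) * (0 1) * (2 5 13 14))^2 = (15)(2 11 13)(3 14 6)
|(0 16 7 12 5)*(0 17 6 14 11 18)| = |(0 16 7 12 5 17 6 14 11 18)| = 10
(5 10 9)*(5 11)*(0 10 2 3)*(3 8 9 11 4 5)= (0 10 11 3)(2 8 9 4 5)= [10, 1, 8, 0, 5, 2, 6, 7, 9, 4, 11, 3]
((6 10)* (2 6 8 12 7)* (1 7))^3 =(1 6 12 2 8 7 10)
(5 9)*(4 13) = (4 13)(5 9) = [0, 1, 2, 3, 13, 9, 6, 7, 8, 5, 10, 11, 12, 4]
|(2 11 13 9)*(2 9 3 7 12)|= 6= |(2 11 13 3 7 12)|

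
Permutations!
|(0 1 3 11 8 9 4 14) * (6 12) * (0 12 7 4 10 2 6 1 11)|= 13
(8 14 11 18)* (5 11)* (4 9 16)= (4 9 16)(5 11 18 8 14)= [0, 1, 2, 3, 9, 11, 6, 7, 14, 16, 10, 18, 12, 13, 5, 15, 4, 17, 8]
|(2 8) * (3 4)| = |(2 8)(3 4)| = 2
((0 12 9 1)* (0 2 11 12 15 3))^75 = ((0 15 3)(1 2 11 12 9))^75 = (15)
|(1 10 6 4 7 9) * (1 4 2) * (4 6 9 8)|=15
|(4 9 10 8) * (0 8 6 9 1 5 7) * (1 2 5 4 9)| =10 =|(0 8 9 10 6 1 4 2 5 7)|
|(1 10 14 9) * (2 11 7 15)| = |(1 10 14 9)(2 11 7 15)| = 4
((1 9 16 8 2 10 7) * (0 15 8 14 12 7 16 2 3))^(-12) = ((0 15 8 3)(1 9 2 10 16 14 12 7))^(-12) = (1 16)(2 12)(7 10)(9 14)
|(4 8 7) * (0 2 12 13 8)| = 7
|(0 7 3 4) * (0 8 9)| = |(0 7 3 4 8 9)| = 6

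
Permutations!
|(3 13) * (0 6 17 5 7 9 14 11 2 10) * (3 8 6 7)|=|(0 7 9 14 11 2 10)(3 13 8 6 17 5)|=42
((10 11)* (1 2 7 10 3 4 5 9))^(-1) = (1 9 5 4 3 11 10 7 2)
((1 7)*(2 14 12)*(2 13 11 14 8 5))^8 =((1 7)(2 8 5)(11 14 12 13))^8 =(14)(2 5 8)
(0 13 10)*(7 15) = (0 13 10)(7 15) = [13, 1, 2, 3, 4, 5, 6, 15, 8, 9, 0, 11, 12, 10, 14, 7]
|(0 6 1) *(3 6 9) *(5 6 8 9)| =12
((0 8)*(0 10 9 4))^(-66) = ((0 8 10 9 4))^(-66) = (0 4 9 10 8)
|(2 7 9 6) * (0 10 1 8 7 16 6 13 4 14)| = 9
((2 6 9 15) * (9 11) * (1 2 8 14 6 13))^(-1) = (1 13 2)(6 14 8 15 9 11)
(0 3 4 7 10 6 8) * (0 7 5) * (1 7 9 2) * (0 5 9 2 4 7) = (0 3 7 10 6 8 2 1)(4 9) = [3, 0, 1, 7, 9, 5, 8, 10, 2, 4, 6]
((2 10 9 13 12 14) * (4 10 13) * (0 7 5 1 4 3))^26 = ((0 7 5 1 4 10 9 3)(2 13 12 14))^26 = (0 5 4 9)(1 10 3 7)(2 12)(13 14)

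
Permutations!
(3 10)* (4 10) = [0, 1, 2, 4, 10, 5, 6, 7, 8, 9, 3] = (3 4 10)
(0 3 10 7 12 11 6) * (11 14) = (0 3 10 7 12 14 11 6) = [3, 1, 2, 10, 4, 5, 0, 12, 8, 9, 7, 6, 14, 13, 11]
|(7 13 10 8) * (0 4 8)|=6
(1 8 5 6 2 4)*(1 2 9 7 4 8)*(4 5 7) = [0, 1, 8, 3, 2, 6, 9, 5, 7, 4] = (2 8 7 5 6 9 4)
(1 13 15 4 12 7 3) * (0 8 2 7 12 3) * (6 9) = [8, 13, 7, 1, 3, 5, 9, 0, 2, 6, 10, 11, 12, 15, 14, 4] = (0 8 2 7)(1 13 15 4 3)(6 9)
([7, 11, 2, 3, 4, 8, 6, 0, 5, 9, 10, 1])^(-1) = (0 7)(1 11)(5 8)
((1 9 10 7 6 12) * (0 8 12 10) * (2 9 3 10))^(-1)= (0 9 2 6 7 10 3 1 12 8)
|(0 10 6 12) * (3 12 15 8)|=|(0 10 6 15 8 3 12)|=7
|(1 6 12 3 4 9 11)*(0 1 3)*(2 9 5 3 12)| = 21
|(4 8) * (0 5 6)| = |(0 5 6)(4 8)| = 6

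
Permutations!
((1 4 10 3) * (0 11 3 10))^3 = (0 1 11 4 3)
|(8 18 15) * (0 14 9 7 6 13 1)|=21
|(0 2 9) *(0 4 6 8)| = |(0 2 9 4 6 8)| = 6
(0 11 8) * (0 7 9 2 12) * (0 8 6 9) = (0 11 6 9 2 12 8 7) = [11, 1, 12, 3, 4, 5, 9, 0, 7, 2, 10, 6, 8]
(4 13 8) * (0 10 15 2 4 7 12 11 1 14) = (0 10 15 2 4 13 8 7 12 11 1 14) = [10, 14, 4, 3, 13, 5, 6, 12, 7, 9, 15, 1, 11, 8, 0, 2]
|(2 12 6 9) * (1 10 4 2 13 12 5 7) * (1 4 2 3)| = 28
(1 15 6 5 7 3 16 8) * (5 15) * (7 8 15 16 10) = [0, 5, 2, 10, 4, 8, 16, 3, 1, 9, 7, 11, 12, 13, 14, 6, 15] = (1 5 8)(3 10 7)(6 16 15)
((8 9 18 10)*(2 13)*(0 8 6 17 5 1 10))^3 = ((0 8 9 18)(1 10 6 17 5)(2 13))^3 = (0 18 9 8)(1 17 10 5 6)(2 13)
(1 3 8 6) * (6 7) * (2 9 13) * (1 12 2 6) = (1 3 8 7)(2 9 13 6 12) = [0, 3, 9, 8, 4, 5, 12, 1, 7, 13, 10, 11, 2, 6]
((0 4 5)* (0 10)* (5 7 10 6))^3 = (0 10 7 4)(5 6)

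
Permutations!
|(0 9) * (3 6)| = 2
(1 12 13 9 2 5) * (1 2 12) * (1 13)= (1 13 9 12)(2 5)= [0, 13, 5, 3, 4, 2, 6, 7, 8, 12, 10, 11, 1, 9]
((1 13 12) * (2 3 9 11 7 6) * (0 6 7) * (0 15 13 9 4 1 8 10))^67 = ((0 6 2 3 4 1 9 11 15 13 12 8 10))^67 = (0 2 4 9 15 12 10 6 3 1 11 13 8)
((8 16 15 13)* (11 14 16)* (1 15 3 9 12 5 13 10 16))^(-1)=(1 14 11 8 13 5 12 9 3 16 10 15)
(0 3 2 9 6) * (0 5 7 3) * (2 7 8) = [0, 1, 9, 7, 4, 8, 5, 3, 2, 6] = (2 9 6 5 8)(3 7)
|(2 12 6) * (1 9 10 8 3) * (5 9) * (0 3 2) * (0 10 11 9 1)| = 10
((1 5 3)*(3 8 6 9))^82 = (1 9 8)(3 6 5)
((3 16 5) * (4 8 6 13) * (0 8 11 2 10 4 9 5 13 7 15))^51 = (0 8 6 7 15)(2 11 4 10)(3 16 13 9 5)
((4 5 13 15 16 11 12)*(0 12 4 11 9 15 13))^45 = ((0 12 11 4 5)(9 15 16))^45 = (16)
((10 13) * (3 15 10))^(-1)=(3 13 10 15)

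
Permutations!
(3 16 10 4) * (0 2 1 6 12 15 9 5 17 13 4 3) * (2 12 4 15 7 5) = (0 12 7 5 17 13 15 9 2 1 6 4)(3 16 10) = [12, 6, 1, 16, 0, 17, 4, 5, 8, 2, 3, 11, 7, 15, 14, 9, 10, 13]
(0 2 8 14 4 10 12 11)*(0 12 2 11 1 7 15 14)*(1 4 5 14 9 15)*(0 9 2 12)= (0 11)(1 7)(2 8 9 15)(4 10 12)(5 14)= [11, 7, 8, 3, 10, 14, 6, 1, 9, 15, 12, 0, 4, 13, 5, 2]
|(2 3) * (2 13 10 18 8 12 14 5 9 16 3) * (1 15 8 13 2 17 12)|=|(1 15 8)(2 17 12 14 5 9 16 3)(10 18 13)|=24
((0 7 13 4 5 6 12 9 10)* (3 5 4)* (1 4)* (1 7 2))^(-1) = ((0 2 1 4 7 13 3 5 6 12 9 10))^(-1) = (0 10 9 12 6 5 3 13 7 4 1 2)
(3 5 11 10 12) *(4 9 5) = (3 4 9 5 11 10 12) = [0, 1, 2, 4, 9, 11, 6, 7, 8, 5, 12, 10, 3]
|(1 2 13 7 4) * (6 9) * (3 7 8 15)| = |(1 2 13 8 15 3 7 4)(6 9)| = 8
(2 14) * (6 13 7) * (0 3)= (0 3)(2 14)(6 13 7)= [3, 1, 14, 0, 4, 5, 13, 6, 8, 9, 10, 11, 12, 7, 2]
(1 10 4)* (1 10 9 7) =(1 9 7)(4 10) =[0, 9, 2, 3, 10, 5, 6, 1, 8, 7, 4]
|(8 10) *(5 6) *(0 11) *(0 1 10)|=|(0 11 1 10 8)(5 6)|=10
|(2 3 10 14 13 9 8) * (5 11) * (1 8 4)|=|(1 8 2 3 10 14 13 9 4)(5 11)|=18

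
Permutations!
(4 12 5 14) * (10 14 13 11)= (4 12 5 13 11 10 14)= [0, 1, 2, 3, 12, 13, 6, 7, 8, 9, 14, 10, 5, 11, 4]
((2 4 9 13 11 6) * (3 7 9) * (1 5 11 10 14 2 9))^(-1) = ((1 5 11 6 9 13 10 14 2 4 3 7))^(-1) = (1 7 3 4 2 14 10 13 9 6 11 5)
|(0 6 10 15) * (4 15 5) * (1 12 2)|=6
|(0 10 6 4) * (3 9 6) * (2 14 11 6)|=|(0 10 3 9 2 14 11 6 4)|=9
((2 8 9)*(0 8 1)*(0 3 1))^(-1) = ((0 8 9 2)(1 3))^(-1) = (0 2 9 8)(1 3)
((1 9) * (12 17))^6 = (17)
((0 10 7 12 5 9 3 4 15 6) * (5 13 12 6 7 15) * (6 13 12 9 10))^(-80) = (15)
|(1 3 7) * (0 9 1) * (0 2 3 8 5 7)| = 8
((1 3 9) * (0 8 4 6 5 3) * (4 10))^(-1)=(0 1 9 3 5 6 4 10 8)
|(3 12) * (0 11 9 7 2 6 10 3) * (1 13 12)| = 11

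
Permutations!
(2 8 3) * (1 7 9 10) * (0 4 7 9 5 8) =(0 4 7 5 8 3 2)(1 9 10) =[4, 9, 0, 2, 7, 8, 6, 5, 3, 10, 1]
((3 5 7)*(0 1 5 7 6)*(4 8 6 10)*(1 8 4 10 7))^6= ((10)(0 8 6)(1 5 7 3))^6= (10)(1 7)(3 5)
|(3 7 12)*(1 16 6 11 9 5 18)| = |(1 16 6 11 9 5 18)(3 7 12)| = 21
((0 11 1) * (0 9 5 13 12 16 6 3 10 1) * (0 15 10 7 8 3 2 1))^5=(0 11 15 10)(1 16 5 2 12 9 6 13)(3 8 7)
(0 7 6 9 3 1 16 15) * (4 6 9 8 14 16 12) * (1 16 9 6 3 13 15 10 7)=[1, 12, 2, 16, 3, 5, 8, 6, 14, 13, 7, 11, 4, 15, 9, 0, 10]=(0 1 12 4 3 16 10 7 6 8 14 9 13 15)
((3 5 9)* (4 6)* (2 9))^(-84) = ((2 9 3 5)(4 6))^(-84) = (9)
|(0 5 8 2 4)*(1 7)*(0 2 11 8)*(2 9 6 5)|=6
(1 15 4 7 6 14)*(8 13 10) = (1 15 4 7 6 14)(8 13 10) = [0, 15, 2, 3, 7, 5, 14, 6, 13, 9, 8, 11, 12, 10, 1, 4]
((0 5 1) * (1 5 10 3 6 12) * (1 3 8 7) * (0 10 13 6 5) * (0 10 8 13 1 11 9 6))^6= (0 6)(1 12)(3 8)(5 7)(9 13)(10 11)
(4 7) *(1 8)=[0, 8, 2, 3, 7, 5, 6, 4, 1]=(1 8)(4 7)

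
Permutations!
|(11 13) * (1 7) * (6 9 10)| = 6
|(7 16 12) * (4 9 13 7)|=6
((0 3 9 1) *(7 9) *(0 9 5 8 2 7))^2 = (9)(2 5)(7 8)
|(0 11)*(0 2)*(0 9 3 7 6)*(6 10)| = |(0 11 2 9 3 7 10 6)| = 8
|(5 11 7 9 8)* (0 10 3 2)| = 20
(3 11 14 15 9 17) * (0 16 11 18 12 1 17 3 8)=[16, 17, 2, 18, 4, 5, 6, 7, 0, 3, 10, 14, 1, 13, 15, 9, 11, 8, 12]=(0 16 11 14 15 9 3 18 12 1 17 8)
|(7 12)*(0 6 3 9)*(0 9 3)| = |(0 6)(7 12)| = 2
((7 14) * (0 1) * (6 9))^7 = (0 1)(6 9)(7 14)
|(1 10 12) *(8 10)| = |(1 8 10 12)| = 4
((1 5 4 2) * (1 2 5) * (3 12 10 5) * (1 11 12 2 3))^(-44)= ((1 11 12 10 5 4)(2 3))^(-44)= (1 5 12)(4 10 11)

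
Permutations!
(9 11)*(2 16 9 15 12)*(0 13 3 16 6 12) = (0 13 3 16 9 11 15)(2 6 12) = [13, 1, 6, 16, 4, 5, 12, 7, 8, 11, 10, 15, 2, 3, 14, 0, 9]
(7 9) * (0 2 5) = (0 2 5)(7 9) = [2, 1, 5, 3, 4, 0, 6, 9, 8, 7]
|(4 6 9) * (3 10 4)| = |(3 10 4 6 9)| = 5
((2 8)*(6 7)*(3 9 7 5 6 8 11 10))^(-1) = (2 8 7 9 3 10 11)(5 6) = ((2 11 10 3 9 7 8)(5 6))^(-1)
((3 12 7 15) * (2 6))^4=(15)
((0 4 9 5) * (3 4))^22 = (0 4 5 3 9)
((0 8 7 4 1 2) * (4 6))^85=(0 8 7 6 4 1 2)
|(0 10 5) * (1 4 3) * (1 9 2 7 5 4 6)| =8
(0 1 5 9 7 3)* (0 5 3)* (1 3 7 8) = (0 3 5 9 8 1 7) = [3, 7, 2, 5, 4, 9, 6, 0, 1, 8]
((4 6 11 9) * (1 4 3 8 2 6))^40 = (2 3 11)(6 8 9)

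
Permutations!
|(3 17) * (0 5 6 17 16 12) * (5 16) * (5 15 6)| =12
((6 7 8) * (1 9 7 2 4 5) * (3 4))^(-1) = (1 5 4 3 2 6 8 7 9)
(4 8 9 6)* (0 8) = (0 8 9 6 4) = [8, 1, 2, 3, 0, 5, 4, 7, 9, 6]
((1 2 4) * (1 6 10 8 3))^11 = (1 10 2 8 4 3 6)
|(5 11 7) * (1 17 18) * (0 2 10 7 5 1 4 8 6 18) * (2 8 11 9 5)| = 22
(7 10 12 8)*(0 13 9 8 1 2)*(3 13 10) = (0 10 12 1 2)(3 13 9 8 7) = [10, 2, 0, 13, 4, 5, 6, 3, 7, 8, 12, 11, 1, 9]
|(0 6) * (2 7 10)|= |(0 6)(2 7 10)|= 6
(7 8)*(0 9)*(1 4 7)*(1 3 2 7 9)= (0 1 4 9)(2 7 8 3)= [1, 4, 7, 2, 9, 5, 6, 8, 3, 0]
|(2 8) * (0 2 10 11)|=|(0 2 8 10 11)|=5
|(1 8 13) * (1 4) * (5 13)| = 5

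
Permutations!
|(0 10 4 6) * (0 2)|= 5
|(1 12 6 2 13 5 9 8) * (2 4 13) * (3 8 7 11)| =11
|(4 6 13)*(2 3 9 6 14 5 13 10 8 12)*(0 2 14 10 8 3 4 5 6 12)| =|(0 2 4 10 3 9 12 14 6 8)(5 13)| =10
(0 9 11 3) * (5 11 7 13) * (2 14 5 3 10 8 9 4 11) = [4, 1, 14, 0, 11, 2, 6, 13, 9, 7, 8, 10, 12, 3, 5] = (0 4 11 10 8 9 7 13 3)(2 14 5)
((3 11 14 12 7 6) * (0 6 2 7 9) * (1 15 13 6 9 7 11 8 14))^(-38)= (1 14 15 12 13 7 6 2 3 11 8)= ((0 9)(1 15 13 6 3 8 14 12 7 2 11))^(-38)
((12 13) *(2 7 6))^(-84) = (13)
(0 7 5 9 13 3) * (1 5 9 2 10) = (0 7 9 13 3)(1 5 2 10) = [7, 5, 10, 0, 4, 2, 6, 9, 8, 13, 1, 11, 12, 3]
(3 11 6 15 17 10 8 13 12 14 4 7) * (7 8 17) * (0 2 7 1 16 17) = (0 2 7 3 11 6 15 1 16 17 10)(4 8 13 12 14) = [2, 16, 7, 11, 8, 5, 15, 3, 13, 9, 0, 6, 14, 12, 4, 1, 17, 10]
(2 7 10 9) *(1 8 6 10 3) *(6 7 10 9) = (1 8 7 3)(2 10 6 9) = [0, 8, 10, 1, 4, 5, 9, 3, 7, 2, 6]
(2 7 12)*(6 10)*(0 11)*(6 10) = (0 11)(2 7 12) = [11, 1, 7, 3, 4, 5, 6, 12, 8, 9, 10, 0, 2]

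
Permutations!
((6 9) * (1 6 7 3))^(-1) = ((1 6 9 7 3))^(-1) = (1 3 7 9 6)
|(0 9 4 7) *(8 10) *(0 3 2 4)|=|(0 9)(2 4 7 3)(8 10)|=4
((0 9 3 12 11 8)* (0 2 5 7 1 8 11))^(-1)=(0 12 3 9)(1 7 5 2 8)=((0 9 3 12)(1 8 2 5 7))^(-1)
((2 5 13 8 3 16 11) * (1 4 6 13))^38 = ((1 4 6 13 8 3 16 11 2 5))^38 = (1 2 16 8 6)(3 13 4 5 11)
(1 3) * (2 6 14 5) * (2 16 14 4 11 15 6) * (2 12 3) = (1 2 12 3)(4 11 15 6)(5 16 14) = [0, 2, 12, 1, 11, 16, 4, 7, 8, 9, 10, 15, 3, 13, 5, 6, 14]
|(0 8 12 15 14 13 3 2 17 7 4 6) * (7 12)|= 35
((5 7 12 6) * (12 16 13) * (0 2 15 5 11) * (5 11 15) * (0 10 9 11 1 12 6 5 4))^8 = (16)(0 4 2)(9 10 11)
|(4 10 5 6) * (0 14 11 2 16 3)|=|(0 14 11 2 16 3)(4 10 5 6)|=12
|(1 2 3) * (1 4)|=4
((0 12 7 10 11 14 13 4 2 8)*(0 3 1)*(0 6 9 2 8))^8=((0 12 7 10 11 14 13 4 8 3 1 6 9 2))^8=(0 8 7 1 11 9 13)(2 4 12 3 10 6 14)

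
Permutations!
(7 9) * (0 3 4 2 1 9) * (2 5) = [3, 9, 1, 4, 5, 2, 6, 0, 8, 7] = (0 3 4 5 2 1 9 7)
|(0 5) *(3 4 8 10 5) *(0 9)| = |(0 3 4 8 10 5 9)| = 7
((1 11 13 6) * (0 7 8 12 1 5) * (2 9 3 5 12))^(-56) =(1 12 6 13 11)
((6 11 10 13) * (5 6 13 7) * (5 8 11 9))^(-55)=((13)(5 6 9)(7 8 11 10))^(-55)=(13)(5 9 6)(7 8 11 10)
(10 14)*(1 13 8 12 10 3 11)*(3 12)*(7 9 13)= (1 7 9 13 8 3 11)(10 14 12)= [0, 7, 2, 11, 4, 5, 6, 9, 3, 13, 14, 1, 10, 8, 12]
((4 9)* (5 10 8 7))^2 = ((4 9)(5 10 8 7))^2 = (5 8)(7 10)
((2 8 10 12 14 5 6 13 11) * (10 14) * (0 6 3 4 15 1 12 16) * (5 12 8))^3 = (0 11 3 1 12)(2 4 8 10 6)(5 15 14 16 13)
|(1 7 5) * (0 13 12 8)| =|(0 13 12 8)(1 7 5)| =12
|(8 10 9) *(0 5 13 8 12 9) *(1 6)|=|(0 5 13 8 10)(1 6)(9 12)|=10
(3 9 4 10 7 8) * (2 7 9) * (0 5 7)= (0 5 7 8 3 2)(4 10 9)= [5, 1, 0, 2, 10, 7, 6, 8, 3, 4, 9]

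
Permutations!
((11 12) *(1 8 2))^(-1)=((1 8 2)(11 12))^(-1)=(1 2 8)(11 12)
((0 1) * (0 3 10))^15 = (0 10 3 1)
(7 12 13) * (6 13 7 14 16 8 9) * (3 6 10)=(3 6 13 14 16 8 9 10)(7 12)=[0, 1, 2, 6, 4, 5, 13, 12, 9, 10, 3, 11, 7, 14, 16, 15, 8]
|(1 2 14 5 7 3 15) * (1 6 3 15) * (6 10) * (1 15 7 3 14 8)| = |(1 2 8)(3 15 10 6 14 5)| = 6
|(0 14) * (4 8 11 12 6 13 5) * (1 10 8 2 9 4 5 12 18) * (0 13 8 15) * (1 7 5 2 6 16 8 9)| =42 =|(0 14 13 12 16 8 11 18 7 5 2 1 10 15)(4 6 9)|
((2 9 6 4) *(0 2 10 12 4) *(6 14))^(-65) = (14)(4 10 12)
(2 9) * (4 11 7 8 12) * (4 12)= (12)(2 9)(4 11 7 8)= [0, 1, 9, 3, 11, 5, 6, 8, 4, 2, 10, 7, 12]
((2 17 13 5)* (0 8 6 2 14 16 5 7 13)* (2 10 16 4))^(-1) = (0 17 2 4 14 5 16 10 6 8)(7 13)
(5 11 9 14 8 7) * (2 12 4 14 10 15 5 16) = (2 12 4 14 8 7 16)(5 11 9 10 15) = [0, 1, 12, 3, 14, 11, 6, 16, 7, 10, 15, 9, 4, 13, 8, 5, 2]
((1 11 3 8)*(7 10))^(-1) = ((1 11 3 8)(7 10))^(-1) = (1 8 3 11)(7 10)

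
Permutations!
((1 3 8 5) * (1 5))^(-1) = ((1 3 8))^(-1) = (1 8 3)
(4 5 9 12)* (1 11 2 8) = (1 11 2 8)(4 5 9 12) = [0, 11, 8, 3, 5, 9, 6, 7, 1, 12, 10, 2, 4]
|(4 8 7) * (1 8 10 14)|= 6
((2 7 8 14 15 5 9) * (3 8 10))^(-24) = ((2 7 10 3 8 14 15 5 9))^(-24) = (2 3 15)(5 7 8)(9 10 14)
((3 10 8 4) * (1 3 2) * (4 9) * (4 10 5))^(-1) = (1 2 4 5 3)(8 10 9)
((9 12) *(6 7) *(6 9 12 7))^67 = (12)(7 9)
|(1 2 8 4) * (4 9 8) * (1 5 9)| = 6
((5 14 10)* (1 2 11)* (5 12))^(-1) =(1 11 2)(5 12 10 14)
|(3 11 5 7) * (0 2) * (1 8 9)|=|(0 2)(1 8 9)(3 11 5 7)|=12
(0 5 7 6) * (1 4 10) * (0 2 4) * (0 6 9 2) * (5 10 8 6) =(0 10 1 5 7 9 2 4 8 6) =[10, 5, 4, 3, 8, 7, 0, 9, 6, 2, 1]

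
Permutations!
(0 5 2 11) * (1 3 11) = (0 5 2 1 3 11) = [5, 3, 1, 11, 4, 2, 6, 7, 8, 9, 10, 0]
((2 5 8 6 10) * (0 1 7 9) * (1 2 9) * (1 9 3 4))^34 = (0 2 5 8 6 10 3 4 1 7 9) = ((0 2 5 8 6 10 3 4 1 7 9))^34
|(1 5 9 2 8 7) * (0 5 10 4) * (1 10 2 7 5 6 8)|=8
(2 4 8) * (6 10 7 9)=(2 4 8)(6 10 7 9)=[0, 1, 4, 3, 8, 5, 10, 9, 2, 6, 7]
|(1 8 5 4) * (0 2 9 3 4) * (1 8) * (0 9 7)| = 15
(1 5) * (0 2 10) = (0 2 10)(1 5) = [2, 5, 10, 3, 4, 1, 6, 7, 8, 9, 0]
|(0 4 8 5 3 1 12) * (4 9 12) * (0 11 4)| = |(0 9 12 11 4 8 5 3 1)| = 9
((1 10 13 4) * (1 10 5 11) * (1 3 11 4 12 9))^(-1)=((1 5 4 10 13 12 9)(3 11))^(-1)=(1 9 12 13 10 4 5)(3 11)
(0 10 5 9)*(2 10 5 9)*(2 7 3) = [5, 1, 10, 2, 4, 7, 6, 3, 8, 0, 9] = (0 5 7 3 2 10 9)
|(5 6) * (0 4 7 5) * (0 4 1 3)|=12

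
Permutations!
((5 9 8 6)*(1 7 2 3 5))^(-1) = (1 6 8 9 5 3 2 7)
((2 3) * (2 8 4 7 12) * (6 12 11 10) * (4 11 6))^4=((2 3 8 11 10 4 7 6 12))^4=(2 10 12 11 6 8 7 3 4)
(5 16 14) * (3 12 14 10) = (3 12 14 5 16 10) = [0, 1, 2, 12, 4, 16, 6, 7, 8, 9, 3, 11, 14, 13, 5, 15, 10]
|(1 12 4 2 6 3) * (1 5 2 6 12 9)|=|(1 9)(2 12 4 6 3 5)|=6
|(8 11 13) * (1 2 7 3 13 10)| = 8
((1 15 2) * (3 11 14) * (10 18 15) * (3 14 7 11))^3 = ((1 10 18 15 2)(7 11))^3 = (1 15 10 2 18)(7 11)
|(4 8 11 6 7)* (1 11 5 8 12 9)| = 14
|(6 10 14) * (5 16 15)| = 3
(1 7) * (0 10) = (0 10)(1 7) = [10, 7, 2, 3, 4, 5, 6, 1, 8, 9, 0]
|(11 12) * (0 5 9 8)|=4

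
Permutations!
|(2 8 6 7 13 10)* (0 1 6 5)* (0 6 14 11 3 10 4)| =13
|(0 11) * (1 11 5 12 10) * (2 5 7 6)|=|(0 7 6 2 5 12 10 1 11)|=9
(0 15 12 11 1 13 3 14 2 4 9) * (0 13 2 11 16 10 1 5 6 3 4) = (0 15 12 16 10 1 2)(3 14 11 5 6)(4 9 13) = [15, 2, 0, 14, 9, 6, 3, 7, 8, 13, 1, 5, 16, 4, 11, 12, 10]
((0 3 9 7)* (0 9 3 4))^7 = (0 4)(7 9)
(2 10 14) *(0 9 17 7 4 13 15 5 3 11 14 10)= [9, 1, 0, 11, 13, 3, 6, 4, 8, 17, 10, 14, 12, 15, 2, 5, 16, 7]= (0 9 17 7 4 13 15 5 3 11 14 2)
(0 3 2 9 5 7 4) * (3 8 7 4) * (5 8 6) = (0 6 5 4)(2 9 8 7 3) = [6, 1, 9, 2, 0, 4, 5, 3, 7, 8]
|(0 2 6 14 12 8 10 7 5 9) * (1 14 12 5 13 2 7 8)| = 10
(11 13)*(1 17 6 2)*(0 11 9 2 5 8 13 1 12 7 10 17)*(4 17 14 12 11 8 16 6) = (0 8 13 9 2 11 1)(4 17)(5 16 6)(7 10 14 12) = [8, 0, 11, 3, 17, 16, 5, 10, 13, 2, 14, 1, 7, 9, 12, 15, 6, 4]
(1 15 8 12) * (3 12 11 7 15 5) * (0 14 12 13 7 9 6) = [14, 5, 2, 13, 4, 3, 0, 15, 11, 6, 10, 9, 1, 7, 12, 8] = (0 14 12 1 5 3 13 7 15 8 11 9 6)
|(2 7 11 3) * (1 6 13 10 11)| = 8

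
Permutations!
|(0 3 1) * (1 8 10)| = 5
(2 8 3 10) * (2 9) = (2 8 3 10 9) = [0, 1, 8, 10, 4, 5, 6, 7, 3, 2, 9]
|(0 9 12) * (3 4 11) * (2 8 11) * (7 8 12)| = |(0 9 7 8 11 3 4 2 12)| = 9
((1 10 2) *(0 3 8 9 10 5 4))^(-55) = ((0 3 8 9 10 2 1 5 4))^(-55) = (0 4 5 1 2 10 9 8 3)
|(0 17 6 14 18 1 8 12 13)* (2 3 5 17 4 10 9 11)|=|(0 4 10 9 11 2 3 5 17 6 14 18 1 8 12 13)|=16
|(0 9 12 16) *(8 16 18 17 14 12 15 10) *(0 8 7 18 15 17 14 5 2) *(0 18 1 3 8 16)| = |(0 9 17 5 2 18 14 12 15 10 7 1 3 8)| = 14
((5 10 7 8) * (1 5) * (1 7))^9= ((1 5 10)(7 8))^9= (10)(7 8)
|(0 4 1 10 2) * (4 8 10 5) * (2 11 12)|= 6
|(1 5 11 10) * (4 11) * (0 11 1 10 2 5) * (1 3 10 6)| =9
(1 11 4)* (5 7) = (1 11 4)(5 7) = [0, 11, 2, 3, 1, 7, 6, 5, 8, 9, 10, 4]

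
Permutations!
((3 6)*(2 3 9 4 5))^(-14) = ((2 3 6 9 4 5))^(-14) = (2 4 6)(3 5 9)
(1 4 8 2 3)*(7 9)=(1 4 8 2 3)(7 9)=[0, 4, 3, 1, 8, 5, 6, 9, 2, 7]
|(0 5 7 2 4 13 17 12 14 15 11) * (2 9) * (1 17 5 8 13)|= |(0 8 13 5 7 9 2 4 1 17 12 14 15 11)|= 14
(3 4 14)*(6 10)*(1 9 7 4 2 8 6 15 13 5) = (1 9 7 4 14 3 2 8 6 10 15 13 5) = [0, 9, 8, 2, 14, 1, 10, 4, 6, 7, 15, 11, 12, 5, 3, 13]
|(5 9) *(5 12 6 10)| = |(5 9 12 6 10)| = 5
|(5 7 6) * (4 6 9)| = |(4 6 5 7 9)| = 5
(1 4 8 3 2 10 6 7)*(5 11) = [0, 4, 10, 2, 8, 11, 7, 1, 3, 9, 6, 5] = (1 4 8 3 2 10 6 7)(5 11)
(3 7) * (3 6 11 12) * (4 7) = (3 4 7 6 11 12) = [0, 1, 2, 4, 7, 5, 11, 6, 8, 9, 10, 12, 3]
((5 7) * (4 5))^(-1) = ((4 5 7))^(-1) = (4 7 5)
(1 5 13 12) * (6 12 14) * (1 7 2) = (1 5 13 14 6 12 7 2) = [0, 5, 1, 3, 4, 13, 12, 2, 8, 9, 10, 11, 7, 14, 6]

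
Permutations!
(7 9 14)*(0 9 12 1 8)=(0 9 14 7 12 1 8)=[9, 8, 2, 3, 4, 5, 6, 12, 0, 14, 10, 11, 1, 13, 7]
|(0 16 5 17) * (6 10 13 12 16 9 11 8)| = |(0 9 11 8 6 10 13 12 16 5 17)| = 11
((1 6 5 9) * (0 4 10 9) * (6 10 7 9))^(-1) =((0 4 7 9 1 10 6 5))^(-1) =(0 5 6 10 1 9 7 4)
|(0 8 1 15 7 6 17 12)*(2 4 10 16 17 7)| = 10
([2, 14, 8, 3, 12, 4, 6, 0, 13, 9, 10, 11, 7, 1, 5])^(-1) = (0 7 12 4 5 14 1 13 8 2)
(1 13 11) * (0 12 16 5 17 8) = (0 12 16 5 17 8)(1 13 11) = [12, 13, 2, 3, 4, 17, 6, 7, 0, 9, 10, 1, 16, 11, 14, 15, 5, 8]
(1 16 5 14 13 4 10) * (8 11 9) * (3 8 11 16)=[0, 3, 2, 8, 10, 14, 6, 7, 16, 11, 1, 9, 12, 4, 13, 15, 5]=(1 3 8 16 5 14 13 4 10)(9 11)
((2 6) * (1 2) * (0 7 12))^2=(0 12 7)(1 6 2)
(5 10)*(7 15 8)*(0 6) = (0 6)(5 10)(7 15 8) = [6, 1, 2, 3, 4, 10, 0, 15, 7, 9, 5, 11, 12, 13, 14, 8]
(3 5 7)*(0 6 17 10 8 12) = [6, 1, 2, 5, 4, 7, 17, 3, 12, 9, 8, 11, 0, 13, 14, 15, 16, 10] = (0 6 17 10 8 12)(3 5 7)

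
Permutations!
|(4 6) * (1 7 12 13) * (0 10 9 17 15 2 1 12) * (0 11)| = 18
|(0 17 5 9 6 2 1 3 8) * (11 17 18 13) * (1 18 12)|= 40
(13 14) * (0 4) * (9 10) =[4, 1, 2, 3, 0, 5, 6, 7, 8, 10, 9, 11, 12, 14, 13] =(0 4)(9 10)(13 14)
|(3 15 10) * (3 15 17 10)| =|(3 17 10 15)| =4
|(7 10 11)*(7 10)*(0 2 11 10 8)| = |(0 2 11 8)| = 4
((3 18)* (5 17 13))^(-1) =(3 18)(5 13 17)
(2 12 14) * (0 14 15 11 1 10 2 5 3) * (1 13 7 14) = (0 1 10 2 12 15 11 13 7 14 5 3) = [1, 10, 12, 0, 4, 3, 6, 14, 8, 9, 2, 13, 15, 7, 5, 11]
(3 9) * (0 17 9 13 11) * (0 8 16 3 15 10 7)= [17, 1, 2, 13, 4, 5, 6, 0, 16, 15, 7, 8, 12, 11, 14, 10, 3, 9]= (0 17 9 15 10 7)(3 13 11 8 16)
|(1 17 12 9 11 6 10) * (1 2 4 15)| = |(1 17 12 9 11 6 10 2 4 15)| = 10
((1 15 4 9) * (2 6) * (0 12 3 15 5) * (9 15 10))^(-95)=(0 10 5 3 1 12 9)(2 6)(4 15)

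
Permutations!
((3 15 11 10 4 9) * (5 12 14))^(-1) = (3 9 4 10 11 15)(5 14 12)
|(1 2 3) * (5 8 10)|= |(1 2 3)(5 8 10)|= 3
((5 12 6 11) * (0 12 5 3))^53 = (0 11 12 3 6)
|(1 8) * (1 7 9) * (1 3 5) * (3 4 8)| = |(1 3 5)(4 8 7 9)| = 12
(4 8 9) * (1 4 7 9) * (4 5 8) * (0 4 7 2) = (0 4 7 9 2)(1 5 8) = [4, 5, 0, 3, 7, 8, 6, 9, 1, 2]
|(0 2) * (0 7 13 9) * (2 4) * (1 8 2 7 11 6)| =|(0 4 7 13 9)(1 8 2 11 6)| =5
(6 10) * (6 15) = (6 10 15) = [0, 1, 2, 3, 4, 5, 10, 7, 8, 9, 15, 11, 12, 13, 14, 6]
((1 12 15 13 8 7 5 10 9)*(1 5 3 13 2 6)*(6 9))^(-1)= (1 6 10 5 9 2 15 12)(3 7 8 13)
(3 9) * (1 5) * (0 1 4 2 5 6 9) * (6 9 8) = (0 1 9 3)(2 5 4)(6 8) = [1, 9, 5, 0, 2, 4, 8, 7, 6, 3]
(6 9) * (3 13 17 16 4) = (3 13 17 16 4)(6 9) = [0, 1, 2, 13, 3, 5, 9, 7, 8, 6, 10, 11, 12, 17, 14, 15, 4, 16]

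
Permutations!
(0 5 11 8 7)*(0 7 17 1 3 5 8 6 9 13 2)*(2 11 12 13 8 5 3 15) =(0 5 12 13 11 6 9 8 17 1 15 2) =[5, 15, 0, 3, 4, 12, 9, 7, 17, 8, 10, 6, 13, 11, 14, 2, 16, 1]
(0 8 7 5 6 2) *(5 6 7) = [8, 1, 0, 3, 4, 7, 2, 6, 5] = (0 8 5 7 6 2)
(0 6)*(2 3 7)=(0 6)(2 3 7)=[6, 1, 3, 7, 4, 5, 0, 2]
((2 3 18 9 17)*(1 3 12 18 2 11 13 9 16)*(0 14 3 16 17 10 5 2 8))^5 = ((0 14 3 8)(1 16)(2 12 18 17 11 13 9 10 5))^5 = (0 14 3 8)(1 16)(2 13 12 9 18 10 17 5 11)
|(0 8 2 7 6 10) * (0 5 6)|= |(0 8 2 7)(5 6 10)|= 12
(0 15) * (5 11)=(0 15)(5 11)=[15, 1, 2, 3, 4, 11, 6, 7, 8, 9, 10, 5, 12, 13, 14, 0]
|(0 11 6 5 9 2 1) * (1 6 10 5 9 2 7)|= 9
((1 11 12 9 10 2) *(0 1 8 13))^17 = ((0 1 11 12 9 10 2 8 13))^17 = (0 13 8 2 10 9 12 11 1)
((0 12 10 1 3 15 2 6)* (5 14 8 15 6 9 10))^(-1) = ((0 12 5 14 8 15 2 9 10 1 3 6))^(-1) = (0 6 3 1 10 9 2 15 8 14 5 12)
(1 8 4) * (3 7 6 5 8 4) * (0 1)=[1, 4, 2, 7, 0, 8, 5, 6, 3]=(0 1 4)(3 7 6 5 8)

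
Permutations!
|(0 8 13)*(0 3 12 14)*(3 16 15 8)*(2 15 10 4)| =|(0 3 12 14)(2 15 8 13 16 10 4)| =28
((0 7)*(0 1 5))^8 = (7)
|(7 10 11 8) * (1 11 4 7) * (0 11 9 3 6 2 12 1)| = 6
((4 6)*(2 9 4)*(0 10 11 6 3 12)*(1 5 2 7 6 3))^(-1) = (0 12 3 11 10)(1 4 9 2 5)(6 7)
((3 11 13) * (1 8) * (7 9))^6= ((1 8)(3 11 13)(7 9))^6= (13)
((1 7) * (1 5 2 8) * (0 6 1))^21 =(8)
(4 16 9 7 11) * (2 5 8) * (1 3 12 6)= (1 3 12 6)(2 5 8)(4 16 9 7 11)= [0, 3, 5, 12, 16, 8, 1, 11, 2, 7, 10, 4, 6, 13, 14, 15, 9]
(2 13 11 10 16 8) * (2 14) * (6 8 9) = (2 13 11 10 16 9 6 8 14) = [0, 1, 13, 3, 4, 5, 8, 7, 14, 6, 16, 10, 12, 11, 2, 15, 9]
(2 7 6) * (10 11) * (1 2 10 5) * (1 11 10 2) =(2 7 6)(5 11) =[0, 1, 7, 3, 4, 11, 2, 6, 8, 9, 10, 5]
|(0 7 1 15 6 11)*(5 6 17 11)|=6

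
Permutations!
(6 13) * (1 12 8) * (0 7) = (0 7)(1 12 8)(6 13) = [7, 12, 2, 3, 4, 5, 13, 0, 1, 9, 10, 11, 8, 6]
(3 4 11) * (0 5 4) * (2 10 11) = (0 5 4 2 10 11 3) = [5, 1, 10, 0, 2, 4, 6, 7, 8, 9, 11, 3]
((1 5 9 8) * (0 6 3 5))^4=(0 9 6 8 3 1 5)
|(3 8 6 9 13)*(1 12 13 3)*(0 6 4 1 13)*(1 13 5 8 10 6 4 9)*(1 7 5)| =|(0 4 13 1 12)(3 10 6 7 5 8 9)| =35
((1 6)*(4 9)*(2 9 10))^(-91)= ((1 6)(2 9 4 10))^(-91)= (1 6)(2 9 4 10)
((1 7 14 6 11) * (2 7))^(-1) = ((1 2 7 14 6 11))^(-1) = (1 11 6 14 7 2)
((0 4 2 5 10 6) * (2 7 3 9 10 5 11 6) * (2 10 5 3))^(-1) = (0 6 11 2 7 4)(3 5 9)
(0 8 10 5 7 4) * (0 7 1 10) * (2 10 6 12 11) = (0 8)(1 6 12 11 2 10 5)(4 7) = [8, 6, 10, 3, 7, 1, 12, 4, 0, 9, 5, 2, 11]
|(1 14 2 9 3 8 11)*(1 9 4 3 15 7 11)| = |(1 14 2 4 3 8)(7 11 9 15)| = 12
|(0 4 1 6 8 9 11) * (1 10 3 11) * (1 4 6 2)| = 8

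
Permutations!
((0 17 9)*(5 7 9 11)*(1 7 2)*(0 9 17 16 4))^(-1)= (0 4 16)(1 2 5 11 17 7)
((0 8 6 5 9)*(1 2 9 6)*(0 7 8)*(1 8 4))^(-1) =((1 2 9 7 4)(5 6))^(-1) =(1 4 7 9 2)(5 6)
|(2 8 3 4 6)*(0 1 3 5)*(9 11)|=8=|(0 1 3 4 6 2 8 5)(9 11)|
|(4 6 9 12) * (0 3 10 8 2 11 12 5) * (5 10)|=24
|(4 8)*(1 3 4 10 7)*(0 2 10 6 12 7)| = |(0 2 10)(1 3 4 8 6 12 7)| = 21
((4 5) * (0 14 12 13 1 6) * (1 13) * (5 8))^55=((0 14 12 1 6)(4 8 5))^55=(14)(4 8 5)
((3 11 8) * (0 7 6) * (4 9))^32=(0 6 7)(3 8 11)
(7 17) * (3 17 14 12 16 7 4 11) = (3 17 4 11)(7 14 12 16) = [0, 1, 2, 17, 11, 5, 6, 14, 8, 9, 10, 3, 16, 13, 12, 15, 7, 4]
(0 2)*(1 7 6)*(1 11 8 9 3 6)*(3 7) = (0 2)(1 3 6 11 8 9 7) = [2, 3, 0, 6, 4, 5, 11, 1, 9, 7, 10, 8]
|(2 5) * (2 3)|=|(2 5 3)|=3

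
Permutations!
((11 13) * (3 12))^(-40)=((3 12)(11 13))^(-40)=(13)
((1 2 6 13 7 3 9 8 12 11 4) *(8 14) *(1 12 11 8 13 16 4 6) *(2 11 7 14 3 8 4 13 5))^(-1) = ((1 11 6 16 13 14 5 2)(3 9)(4 12)(7 8))^(-1) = (1 2 5 14 13 16 6 11)(3 9)(4 12)(7 8)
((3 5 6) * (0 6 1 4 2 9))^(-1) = (0 9 2 4 1 5 3 6) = ((0 6 3 5 1 4 2 9))^(-1)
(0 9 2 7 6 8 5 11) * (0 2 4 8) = [9, 1, 7, 3, 8, 11, 0, 6, 5, 4, 10, 2] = (0 9 4 8 5 11 2 7 6)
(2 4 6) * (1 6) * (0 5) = [5, 6, 4, 3, 1, 0, 2] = (0 5)(1 6 2 4)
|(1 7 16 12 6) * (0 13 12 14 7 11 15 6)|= |(0 13 12)(1 11 15 6)(7 16 14)|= 12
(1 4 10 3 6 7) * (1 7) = (1 4 10 3 6) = [0, 4, 2, 6, 10, 5, 1, 7, 8, 9, 3]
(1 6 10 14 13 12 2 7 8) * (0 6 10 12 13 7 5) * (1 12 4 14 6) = (0 1 10 6 4 14 7 8 12 2 5) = [1, 10, 5, 3, 14, 0, 4, 8, 12, 9, 6, 11, 2, 13, 7]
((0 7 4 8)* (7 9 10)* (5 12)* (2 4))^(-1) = ((0 9 10 7 2 4 8)(5 12))^(-1) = (0 8 4 2 7 10 9)(5 12)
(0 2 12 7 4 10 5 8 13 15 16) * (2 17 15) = (0 17 15 16)(2 12 7 4 10 5 8 13) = [17, 1, 12, 3, 10, 8, 6, 4, 13, 9, 5, 11, 7, 2, 14, 16, 0, 15]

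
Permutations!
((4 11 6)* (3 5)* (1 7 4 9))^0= (11)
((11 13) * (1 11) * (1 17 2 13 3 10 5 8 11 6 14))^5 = (1 14 6)(2 17 13)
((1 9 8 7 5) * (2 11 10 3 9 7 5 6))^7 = (1 9 11 7 8 10 6 5 3 2) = ((1 7 6 2 11 10 3 9 8 5))^7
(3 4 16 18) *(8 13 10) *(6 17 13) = (3 4 16 18)(6 17 13 10 8) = [0, 1, 2, 4, 16, 5, 17, 7, 6, 9, 8, 11, 12, 10, 14, 15, 18, 13, 3]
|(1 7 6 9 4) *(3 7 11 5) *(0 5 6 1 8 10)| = 11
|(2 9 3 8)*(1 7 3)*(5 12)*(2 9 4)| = 10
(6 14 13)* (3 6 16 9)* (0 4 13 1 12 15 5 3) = (0 4 13 16 9)(1 12 15 5 3 6 14) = [4, 12, 2, 6, 13, 3, 14, 7, 8, 0, 10, 11, 15, 16, 1, 5, 9]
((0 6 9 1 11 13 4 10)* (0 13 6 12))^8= (4 13 10)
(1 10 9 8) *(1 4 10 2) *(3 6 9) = (1 2)(3 6 9 8 4 10) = [0, 2, 1, 6, 10, 5, 9, 7, 4, 8, 3]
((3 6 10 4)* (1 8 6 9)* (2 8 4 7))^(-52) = ((1 4 3 9)(2 8 6 10 7))^(-52) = (2 10 8 7 6)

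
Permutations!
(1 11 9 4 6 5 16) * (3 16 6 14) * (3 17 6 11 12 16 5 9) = [0, 12, 2, 5, 14, 11, 9, 7, 8, 4, 10, 3, 16, 13, 17, 15, 1, 6] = (1 12 16)(3 5 11)(4 14 17 6 9)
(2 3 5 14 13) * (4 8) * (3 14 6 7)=[0, 1, 14, 5, 8, 6, 7, 3, 4, 9, 10, 11, 12, 2, 13]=(2 14 13)(3 5 6 7)(4 8)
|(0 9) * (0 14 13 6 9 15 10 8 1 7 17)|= |(0 15 10 8 1 7 17)(6 9 14 13)|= 28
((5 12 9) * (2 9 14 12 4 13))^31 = (2 9 5 4 13)(12 14) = ((2 9 5 4 13)(12 14))^31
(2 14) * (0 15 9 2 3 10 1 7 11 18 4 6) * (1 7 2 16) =(0 15 9 16 1 2 14 3 10 7 11 18 4 6) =[15, 2, 14, 10, 6, 5, 0, 11, 8, 16, 7, 18, 12, 13, 3, 9, 1, 17, 4]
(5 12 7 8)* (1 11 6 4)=(1 11 6 4)(5 12 7 8)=[0, 11, 2, 3, 1, 12, 4, 8, 5, 9, 10, 6, 7]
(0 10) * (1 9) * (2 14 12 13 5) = (0 10)(1 9)(2 14 12 13 5) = [10, 9, 14, 3, 4, 2, 6, 7, 8, 1, 0, 11, 13, 5, 12]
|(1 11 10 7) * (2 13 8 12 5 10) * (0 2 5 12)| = 20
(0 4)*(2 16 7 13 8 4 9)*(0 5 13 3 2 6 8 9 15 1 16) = (0 15 1 16 7 3 2)(4 5 13 9 6 8) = [15, 16, 0, 2, 5, 13, 8, 3, 4, 6, 10, 11, 12, 9, 14, 1, 7]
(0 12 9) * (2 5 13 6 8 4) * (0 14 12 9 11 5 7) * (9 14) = [14, 1, 7, 3, 2, 13, 8, 0, 4, 9, 10, 5, 11, 6, 12] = (0 14 12 11 5 13 6 8 4 2 7)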